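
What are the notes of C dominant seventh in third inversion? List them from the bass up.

C dominant seventh is C–E–G–Bb. Third inversion puts the seventh (Bb) in the bass, with the remaining tones above: Bb, C, E, G.

Bb, C, E, G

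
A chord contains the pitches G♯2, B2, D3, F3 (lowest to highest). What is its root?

G#, B, D, F are the tones of a G# diminished seventh chord (G#–B–D–F), making G# the root.

G#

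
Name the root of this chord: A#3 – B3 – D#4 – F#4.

B

A#, B, D#, F# are the tones of a B major seventh chord (B–D#–F#–A#), making B the root.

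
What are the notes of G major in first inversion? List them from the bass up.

B, D, G

The chord tones are G–B–D. With the third (B) lowest for first inversion: B, D, G.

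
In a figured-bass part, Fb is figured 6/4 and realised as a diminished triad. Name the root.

Bb

The figures 6/4 mean the fifth of the chord is in the bass. If Fb is the fifth of a diminished triad, the root is Bb (chord tones Bb–Db–Fb).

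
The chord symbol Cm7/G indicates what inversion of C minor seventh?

second inversion

Cm7/G means C minor seventh with G in the bass. G is the fifth of C minor seventh (C–Eb–G–Bb), so this is second inversion.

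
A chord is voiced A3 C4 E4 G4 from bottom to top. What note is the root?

A

The distinct letter names are A, C, E, G. Arranged as a stack of thirds they read A–C–E–G, so A is the root (an A minor seventh chord).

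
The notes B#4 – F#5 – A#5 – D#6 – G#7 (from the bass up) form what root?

G#

The distinct letter names are B#, F#, A#, D#, G#. Arranged as a stack of thirds they read G#–B#–D#–F#–A#, so G# is the root (a G# dominant ninth chord).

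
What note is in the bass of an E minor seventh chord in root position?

E

E minor seventh is E–G–B–D. Root position places the root in the bass: E.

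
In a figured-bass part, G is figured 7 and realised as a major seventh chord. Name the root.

The figures 7 mean the root of the chord is in the bass. If G is the root of a major seventh chord, the root is G (chord tones G–B–D–F#).

G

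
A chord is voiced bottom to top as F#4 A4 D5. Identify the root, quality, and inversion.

D major, first inversion

The pitch classes F#, A, D arrange in thirds as D–F#–A: a D major triad.
With the third (F#) in the bass, the chord is in first inversion (figured bass 6).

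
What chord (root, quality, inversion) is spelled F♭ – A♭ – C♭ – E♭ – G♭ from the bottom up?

Fb major ninth, root position

Reducing to letter names: Fb, Ab, Cb, Eb, Gb. These stack in thirds as Fb–Ab–Cb–Eb–Gb — an Fb major ninth chord.
With the root (Fb) in the bass, the chord is in root position.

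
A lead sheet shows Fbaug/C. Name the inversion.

Fbaug/C means Fb augmented with C in the bass. C is the fifth of Fb augmented (Fb–Ab–C), so this is second inversion.

second inversion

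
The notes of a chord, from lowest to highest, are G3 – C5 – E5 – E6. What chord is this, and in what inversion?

The pitch classes G, C, E arrange in thirds as C–E–G: a C major triad.
G is the fifth of C major; fifth in the bass means second inversion (figured bass 6/4).

C major, second inversion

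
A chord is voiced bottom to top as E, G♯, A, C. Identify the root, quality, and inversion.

A minor-major seventh, second inversion

Reducing to letter names: E, G#, A, C. These stack in thirds as A–C–E–G# — an A minor-major seventh chord.
E is the fifth of A minor-major seventh; fifth in the bass means second inversion (figured bass 4/3).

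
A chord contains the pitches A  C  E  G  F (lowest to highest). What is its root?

F

The distinct letter names are A, C, E, G, F. Arranged as a stack of thirds they read F–A–C–E–G, so F is the root (an F major ninth chord).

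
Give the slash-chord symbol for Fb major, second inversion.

Second inversion of Fb major has the fifth (Cb) in the bass. As a slash chord: Fbmaj/Cb.

Fbmaj/Cb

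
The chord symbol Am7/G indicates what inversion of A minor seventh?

Am7/G means A minor seventh with G in the bass. G is the seventh of A minor seventh (A–C–E–G), so this is third inversion.

third inversion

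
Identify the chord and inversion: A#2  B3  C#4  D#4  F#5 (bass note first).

B major ninth, third inversion

Reducing to letter names: A#, B, C#, D#, F#. These stack in thirds as B–D#–F#–A#–C# — a B major ninth chord.
With the seventh (A#) in the bass, the chord is in third inversion.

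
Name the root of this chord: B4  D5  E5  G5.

Reordering B, D, E, G into stacked thirds gives E–G–B–D; the bottom of that stack, E, is the root.

E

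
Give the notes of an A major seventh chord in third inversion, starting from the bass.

G#, A, C#, E

The chord tones are A–C#–E–G#. With the seventh (G#) lowest for third inversion: G#, A, C#, E.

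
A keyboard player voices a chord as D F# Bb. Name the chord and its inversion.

Bb augmented, first inversion

The distinct note names are D, F#, Bb. Stacked in thirds they read Bb–D–F#, which is an augmented triad on Bb.
D is the third of Bb augmented; third in the bass means first inversion (figured bass 6).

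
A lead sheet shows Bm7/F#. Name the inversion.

Bm7/F# means B minor seventh with F# in the bass. F# is the fifth of B minor seventh (B–D–F#–A), so this is second inversion.

second inversion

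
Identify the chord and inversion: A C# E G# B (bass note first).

A major ninth, root position

Reducing to letter names: A, C#, E, G#, B. These stack in thirds as A–C#–E–G#–B — an A major ninth chord.
The lowest note is A, the root of the chord, so this is root position.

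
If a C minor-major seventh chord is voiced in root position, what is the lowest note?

C

The root of C minor-major seventh (C–Eb–G–B) is C; that is the bass in root position.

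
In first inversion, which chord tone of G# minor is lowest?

B

The third of G# minor (G#–B–D#) is B; that is the bass in first inversion.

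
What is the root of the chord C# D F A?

The distinct letter names are C#, D, F, A. Arranged as a stack of thirds they read D–F–A–C#, so D is the root (a D minor-major seventh chord).

D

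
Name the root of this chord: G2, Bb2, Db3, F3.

Reordering G, Bb, Db, F into stacked thirds gives G–Bb–Db–F; the bottom of that stack, G, is the root.

G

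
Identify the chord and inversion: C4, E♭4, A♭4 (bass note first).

Reducing to letter names: C, Eb, Ab. These stack in thirds as Ab–C–Eb — an Ab major triad.
The lowest note is C, the third of the chord, so this is first inversion (figured bass 6).

Ab major, first inversion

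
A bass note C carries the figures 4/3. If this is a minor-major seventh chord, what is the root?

F

The figures 4/3 mean the fifth of the chord is in the bass. If C is the fifth of a minor-major seventh chord, the root is F (chord tones F–Ab–C–E).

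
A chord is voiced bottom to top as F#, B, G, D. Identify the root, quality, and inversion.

Reducing to letter names: F#, B, G, D. These stack in thirds as G–B–D–F# — a G major seventh chord.
With the seventh (F#) in the bass, the chord is in third inversion (figured bass 4/2).

G major seventh, third inversion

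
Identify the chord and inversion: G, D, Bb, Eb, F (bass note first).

The pitch classes G, D, Bb, Eb, F arrange in thirds as Eb–G–Bb–D–F: an Eb major ninth chord.
G is the third of Eb major ninth; third in the bass means first inversion.

Eb major ninth, first inversion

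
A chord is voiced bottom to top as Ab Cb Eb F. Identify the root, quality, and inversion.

Reducing to letter names: Ab, Cb, Eb, F. These stack in thirds as F–Ab–Cb–Eb — an F half-diminished seventh chord.
With the third (Ab) in the bass, the chord is in first inversion (figured bass 6/5).

F half-diminished seventh, first inversion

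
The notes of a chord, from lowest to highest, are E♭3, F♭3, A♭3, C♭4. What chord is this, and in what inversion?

Reducing to letter names: Eb, Fb, Ab, Cb. These stack in thirds as Fb–Ab–Cb–Eb — an Fb major seventh chord.
The lowest note is Eb, the seventh of the chord, so this is third inversion (figured bass 4/2).

Fb major seventh, third inversion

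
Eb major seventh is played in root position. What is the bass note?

The root of Eb major seventh (Eb–G–Bb–D) is Eb; that is the bass in root position.

Eb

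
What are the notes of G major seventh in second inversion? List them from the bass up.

D, F#, G, B

G major seventh is G–B–D–F#. Second inversion puts the fifth (D) in the bass, with the remaining tones above: D, F#, G, B.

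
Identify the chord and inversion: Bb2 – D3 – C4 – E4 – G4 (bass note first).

Reducing to letter names: Bb, D, C, E, G. These stack in thirds as C–E–G–Bb–D — a C dominant ninth chord.
With the seventh (Bb) in the bass, the chord is in third inversion.

C dominant ninth, third inversion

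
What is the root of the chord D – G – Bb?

G

D, G, Bb are the tones of a G minor triad (G–Bb–D), making G the root.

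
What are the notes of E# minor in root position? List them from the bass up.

E# minor is E#–G#–B#. Root position puts the root (E#) in the bass, with the remaining tones above: E#, G#, B#.

E#, G#, B#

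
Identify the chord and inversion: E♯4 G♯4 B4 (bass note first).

Reducing to letter names: E#, G#, B. These stack in thirds as E#–G#–B — an E# diminished triad.
With the root (E#) in the bass, the chord is in root position (figured bass 5/3).

E# diminished, root position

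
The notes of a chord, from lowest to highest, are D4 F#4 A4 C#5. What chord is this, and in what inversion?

D major seventh, root position

Reducing to letter names: D, F#, A, C#. These stack in thirds as D–F#–A–C# — a D major seventh chord.
The lowest note is D, the root of the chord, so this is root position (figured bass 7).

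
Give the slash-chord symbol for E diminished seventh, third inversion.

Third inversion of E diminished seventh has the seventh (Db) in the bass. As a slash chord: Edim7/Db.

Edim7/Db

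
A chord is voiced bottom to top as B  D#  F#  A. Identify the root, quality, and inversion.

Reducing to letter names: B, D#, F#, A. These stack in thirds as B–D#–F#–A — a B dominant seventh chord.
With the root (B) in the bass, the chord is in root position (figured bass 7).

B dominant seventh, root position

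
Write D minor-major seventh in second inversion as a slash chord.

Dm(maj7)/A

Second inversion of D minor-major seventh has the fifth (A) in the bass. As a slash chord: Dm(maj7)/A.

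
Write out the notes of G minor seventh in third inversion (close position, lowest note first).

The chord tones are G–Bb–D–F. With the seventh (F) lowest for third inversion: F, G, Bb, D.

F, G, Bb, D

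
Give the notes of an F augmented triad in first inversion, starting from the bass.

A, C#, F

Spelling F augmented: F–A–C#. In first inversion the third is bass, giving A, C#, F from the bottom.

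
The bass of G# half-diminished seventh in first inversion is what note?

B

In first inversion the third is lowest. For G# half-diminished seventh (G#–B–D–F#) that is B.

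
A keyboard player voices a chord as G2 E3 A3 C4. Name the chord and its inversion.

A minor seventh, third inversion

The distinct note names are G, E, A, C. Stacked in thirds they read A–C–E–G, which is a minor seventh chord on A.
The lowest note is G, the seventh of the chord, so this is third inversion (figured bass 4/2).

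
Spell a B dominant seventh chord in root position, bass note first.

Spelling B dominant seventh: B–D#–F#–A. In root position the root is bass, giving B, D#, F#, A from the bottom.

B, D#, F#, A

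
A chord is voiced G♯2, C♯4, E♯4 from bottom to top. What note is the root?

C#

G#, C#, E# are the tones of a C# major triad (C#–E#–G#), making C# the root.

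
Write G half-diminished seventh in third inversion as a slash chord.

Gø7/F

Third inversion of G half-diminished seventh has the seventh (F) in the bass. As a slash chord: Gø7/F.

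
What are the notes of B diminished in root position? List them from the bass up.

Spelling B diminished: B–D–F. In root position the root is bass, giving B, D, F from the bottom.

B, D, F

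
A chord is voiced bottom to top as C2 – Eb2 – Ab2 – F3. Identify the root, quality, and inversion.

F minor seventh, second inversion

The pitch classes C, Eb, Ab, F arrange in thirds as F–Ab–C–Eb: an F minor seventh chord.
With the fifth (C) in the bass, the chord is in second inversion (figured bass 4/3).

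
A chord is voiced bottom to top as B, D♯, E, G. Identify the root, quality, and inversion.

The pitch classes B, D#, E, G arrange in thirds as E–G–B–D#: an E minor-major seventh chord.
B is the fifth of E minor-major seventh; fifth in the bass means second inversion (figured bass 4/3).

E minor-major seventh, second inversion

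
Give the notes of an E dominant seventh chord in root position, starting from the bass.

E, G#, B, D

E dominant seventh is E–G#–B–D. Root position puts the root (E) in the bass, with the remaining tones above: E, G#, B, D.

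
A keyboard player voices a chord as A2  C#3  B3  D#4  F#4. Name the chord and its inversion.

The pitch classes A, C#, B, D#, F# arrange in thirds as B–D#–F#–A–C#: a B dominant ninth chord.
The lowest note is A, the seventh of the chord, so this is third inversion.

B dominant ninth, third inversion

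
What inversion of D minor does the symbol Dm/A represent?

Dm/A means D minor with A in the bass. A is the fifth of D minor (D–F–A), so this is second inversion.

second inversion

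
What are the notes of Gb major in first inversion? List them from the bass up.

Bb, Db, Gb

The chord tones are Gb–Bb–Db. With the third (Bb) lowest for first inversion: Bb, Db, Gb.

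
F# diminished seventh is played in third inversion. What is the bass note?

The seventh of F# diminished seventh (F#–A–C–Eb) is Eb; that is the bass in third inversion.

Eb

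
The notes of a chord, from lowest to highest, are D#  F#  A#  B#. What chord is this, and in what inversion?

B# half-diminished seventh, first inversion

Reducing to letter names: D#, F#, A#, B#. These stack in thirds as B#–D#–F#–A# — a B# half-diminished seventh chord.
D# is the third of B# half-diminished seventh; third in the bass means first inversion (figured bass 6/5).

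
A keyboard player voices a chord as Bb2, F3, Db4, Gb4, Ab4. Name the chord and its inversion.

Gb major ninth, first inversion

The distinct note names are Bb, F, Db, Gb, Ab. Stacked in thirds they read Gb–Bb–Db–F–Ab, which is a major ninth chord on Gb.
Bb is the third of Gb major ninth; third in the bass means first inversion.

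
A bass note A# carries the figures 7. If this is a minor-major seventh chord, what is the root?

The figures 7 mean the root of the chord is in the bass. If A# is the root of a minor-major seventh chord, the root is A# (chord tones A#–C#–E#–G##).

A#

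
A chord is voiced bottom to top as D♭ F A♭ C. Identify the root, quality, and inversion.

Db major seventh, root position

The distinct note names are Db, F, Ab, C. Stacked in thirds they read Db–F–Ab–C, which is a major seventh chord on Db.
With the root (Db) in the bass, the chord is in root position (figured bass 7).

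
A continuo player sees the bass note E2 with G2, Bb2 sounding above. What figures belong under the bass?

5/3

The notes E, G, Bb stack in thirds as E–G–Bb — an E diminished triad. The bass E is the root, so this is root position: figured 5/3.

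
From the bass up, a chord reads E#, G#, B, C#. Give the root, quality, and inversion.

Reducing to letter names: E#, G#, B, C#. These stack in thirds as C#–E#–G#–B — a C# dominant seventh chord.
E# is the third of C# dominant seventh; third in the bass means first inversion (figured bass 6/5).

C# dominant seventh, first inversion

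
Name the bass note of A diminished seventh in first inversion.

In first inversion the third is lowest. For A diminished seventh (A–C–Eb–Gb) that is C.

C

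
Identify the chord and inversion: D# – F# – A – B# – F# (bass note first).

B# diminished seventh, first inversion

The pitch classes D#, F#, A, B# arrange in thirds as B#–D#–F#–A: a B# diminished seventh chord.
The lowest note is D#, the third of the chord, so this is first inversion (figured bass 6/5).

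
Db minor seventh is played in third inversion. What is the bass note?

Db minor seventh is Db–Fb–Ab–Cb. Third inversion places the seventh in the bass: Cb.

Cb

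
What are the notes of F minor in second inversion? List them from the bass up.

Spelling F minor: F–Ab–C. In second inversion the fifth is bass, giving C, F, Ab from the bottom.

C, F, Ab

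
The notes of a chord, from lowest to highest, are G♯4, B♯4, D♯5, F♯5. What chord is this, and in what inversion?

The pitch classes G#, B#, D#, F# arrange in thirds as G#–B#–D#–F#: a G# dominant seventh chord.
With the root (G#) in the bass, the chord is in root position (figured bass 7).

G# dominant seventh, root position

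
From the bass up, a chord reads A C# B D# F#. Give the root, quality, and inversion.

Reducing to letter names: A, C#, B, D#, F#. These stack in thirds as B–D#–F#–A–C# — a B dominant ninth chord.
With the seventh (A) in the bass, the chord is in third inversion.

B dominant ninth, third inversion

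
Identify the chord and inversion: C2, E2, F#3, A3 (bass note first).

The pitch classes C, E, F#, A arrange in thirds as F#–A–C–E: an F# half-diminished seventh chord.
C is the fifth of F# half-diminished seventh; fifth in the bass means second inversion (figured bass 4/3).

F# half-diminished seventh, second inversion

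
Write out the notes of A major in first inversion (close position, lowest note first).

The chord tones are A–C#–E. With the third (C#) lowest for first inversion: C#, E, A.

C#, E, A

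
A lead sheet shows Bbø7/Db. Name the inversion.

first inversion

Bbø7/Db means Bb half-diminished seventh with Db in the bass. Db is the third of Bb half-diminished seventh (Bb–Db–Fb–Ab), so this is first inversion.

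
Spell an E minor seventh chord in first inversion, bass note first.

The chord tones are E–G–B–D. With the third (G) lowest for first inversion: G, B, D, E.

G, B, D, E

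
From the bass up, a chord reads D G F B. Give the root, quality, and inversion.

The pitch classes D, G, F, B arrange in thirds as G–B–D–F: a G dominant seventh chord.
D is the fifth of G dominant seventh; fifth in the bass means second inversion (figured bass 4/3).

G dominant seventh, second inversion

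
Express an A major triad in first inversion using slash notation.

First inversion of A major has the third (C#) in the bass. As a slash chord: Amaj/C#.

Amaj/C#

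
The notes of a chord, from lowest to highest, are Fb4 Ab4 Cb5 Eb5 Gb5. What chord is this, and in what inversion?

Fb major ninth, root position

The distinct note names are Fb, Ab, Cb, Eb, Gb. Stacked in thirds they read Fb–Ab–Cb–Eb–Gb, which is a major ninth chord on Fb.
The lowest note is Fb, the root of the chord, so this is root position.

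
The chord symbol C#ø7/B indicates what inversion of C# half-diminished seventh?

third inversion

C#ø7/B means C# half-diminished seventh with B in the bass. B is the seventh of C# half-diminished seventh (C#–E–G–B), so this is third inversion.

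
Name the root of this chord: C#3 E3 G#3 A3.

Reordering C#, E, G#, A into stacked thirds gives A–C#–E–G#; the bottom of that stack, A, is the root.

A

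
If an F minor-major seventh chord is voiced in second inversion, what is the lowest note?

The fifth of F minor-major seventh (F–Ab–C–E) is C; that is the bass in second inversion.

C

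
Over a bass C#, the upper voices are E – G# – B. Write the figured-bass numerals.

7

The notes C#, E, G#, B stack in thirds as C#–E–G#–B — a C# minor seventh chord. The bass C# is the root, so this is root position: figured 7.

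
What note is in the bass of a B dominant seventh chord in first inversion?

D#

The third of B dominant seventh (B–D#–F#–A) is D#; that is the bass in first inversion.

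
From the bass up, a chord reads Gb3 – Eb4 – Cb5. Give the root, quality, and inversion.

Cb major, second inversion

The pitch classes Gb, Eb, Cb arrange in thirds as Cb–Eb–Gb: a Cb major triad.
With the fifth (Gb) in the bass, the chord is in second inversion (figured bass 6/4).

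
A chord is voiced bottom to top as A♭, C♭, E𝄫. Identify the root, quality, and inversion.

Ab diminished, root position

The pitch classes Ab, Cb, Ebb arrange in thirds as Ab–Cb–Ebb: an Ab diminished triad.
With the root (Ab) in the bass, the chord is in root position (figured bass 5/3).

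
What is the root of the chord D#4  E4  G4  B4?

E

D#, E, G, B are the tones of an E minor-major seventh chord (E–G–B–D#), making E the root.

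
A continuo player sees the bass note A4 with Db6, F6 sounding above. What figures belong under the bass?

6/4

The notes A, Db, F stack in thirds as Db–F–A — a Db augmented triad. The bass A is the fifth, so this is second inversion: figured 6/4.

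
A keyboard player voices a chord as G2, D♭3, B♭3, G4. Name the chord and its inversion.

The pitch classes G, Db, Bb arrange in thirds as G–Bb–Db: a G diminished triad.
With the root (G) in the bass, the chord is in root position (figured bass 5/3).

G diminished, root position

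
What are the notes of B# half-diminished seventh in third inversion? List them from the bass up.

A#, B#, D#, F#

B# half-diminished seventh is B#–D#–F#–A#. Third inversion puts the seventh (A#) in the bass, with the remaining tones above: A#, B#, D#, F#.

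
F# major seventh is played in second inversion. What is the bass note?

C#

F# major seventh is F#–A#–C#–E#. Second inversion places the fifth in the bass: C#.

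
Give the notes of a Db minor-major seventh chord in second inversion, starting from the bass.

Ab, C, Db, Fb

The chord tones are Db–Fb–Ab–C. With the fifth (Ab) lowest for second inversion: Ab, C, Db, Fb.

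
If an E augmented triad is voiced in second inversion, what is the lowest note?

E augmented is E–G#–B#. Second inversion places the fifth in the bass: B#.

B#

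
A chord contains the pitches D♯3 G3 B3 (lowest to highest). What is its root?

G

D#, G, B are the tones of a G augmented triad (G–B–D#), making G the root.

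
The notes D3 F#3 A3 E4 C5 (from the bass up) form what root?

D

D, F#, A, E, C are the tones of a D dominant ninth chord (D–F#–A–C–E), making D the root.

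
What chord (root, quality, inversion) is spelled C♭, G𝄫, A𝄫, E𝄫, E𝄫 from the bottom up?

The distinct note names are Cb, Gbb, Abb, Ebb. Stacked in thirds they read Abb–Cb–Ebb–Gbb, which is a dominant seventh chord on Abb.
The lowest note is Cb, the third of the chord, so this is first inversion (figured bass 6/5).

Abb dominant seventh, first inversion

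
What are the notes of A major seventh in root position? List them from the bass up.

A, C#, E, G#

Spelling A major seventh: A–C#–E–G#. In root position the root is bass, giving A, C#, E, G# from the bottom.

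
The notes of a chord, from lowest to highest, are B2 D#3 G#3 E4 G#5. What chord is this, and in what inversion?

E major seventh, second inversion

Reducing to letter names: B, D#, G#, E. These stack in thirds as E–G#–B–D# — an E major seventh chord.
B is the fifth of E major seventh; fifth in the bass means second inversion (figured bass 4/3).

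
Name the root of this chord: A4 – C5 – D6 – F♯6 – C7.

A, C, D, F# are the tones of a D dominant seventh chord (D–F#–A–C), making D the root.

D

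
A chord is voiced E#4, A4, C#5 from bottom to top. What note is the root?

A

The distinct letter names are E#, A, C#. Arranged as a stack of thirds they read A–C#–E#, so A is the root (an A augmented triad).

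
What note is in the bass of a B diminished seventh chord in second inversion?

F

In second inversion the fifth is lowest. For B diminished seventh (B–D–F–Ab) that is F.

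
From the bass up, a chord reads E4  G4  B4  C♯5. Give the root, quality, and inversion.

Reducing to letter names: E, G, B, C#. These stack in thirds as C#–E–G–B — a C# half-diminished seventh chord.
The lowest note is E, the third of the chord, so this is first inversion (figured bass 6/5).

C# half-diminished seventh, first inversion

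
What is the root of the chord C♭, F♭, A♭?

Fb

Reordering Cb, Fb, Ab into stacked thirds gives Fb–Ab–Cb; the bottom of that stack, Fb, is the root.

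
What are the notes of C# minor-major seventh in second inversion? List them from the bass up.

G#, B#, C#, E

The chord tones are C#–E–G#–B#. With the fifth (G#) lowest for second inversion: G#, B#, C#, E.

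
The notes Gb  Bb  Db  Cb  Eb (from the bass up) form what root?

Cb

Reordering Gb, Bb, Db, Cb, Eb into stacked thirds gives Cb–Eb–Gb–Bb–Db; the bottom of that stack, Cb, is the root.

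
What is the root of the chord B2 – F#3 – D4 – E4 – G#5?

Reordering B, F#, D, E, G# into stacked thirds gives E–G#–B–D–F#; the bottom of that stack, E, is the root.

E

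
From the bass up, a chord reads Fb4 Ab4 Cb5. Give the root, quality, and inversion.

The distinct note names are Fb, Ab, Cb. Stacked in thirds they read Fb–Ab–Cb, which is a major triad on Fb.
With the root (Fb) in the bass, the chord is in root position (figured bass 5/3).

Fb major, root position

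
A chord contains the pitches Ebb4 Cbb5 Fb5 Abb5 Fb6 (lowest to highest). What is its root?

Reordering Ebb, Cbb, Fb, Abb into stacked thirds gives Fb–Abb–Cbb–Ebb; the bottom of that stack, Fb, is the root.

Fb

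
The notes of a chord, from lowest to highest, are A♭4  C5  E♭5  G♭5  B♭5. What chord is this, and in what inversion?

The pitch classes Ab, C, Eb, Gb, Bb arrange in thirds as Ab–C–Eb–Gb–Bb: an Ab dominant ninth chord.
The lowest note is Ab, the root of the chord, so this is root position.

Ab dominant ninth, root position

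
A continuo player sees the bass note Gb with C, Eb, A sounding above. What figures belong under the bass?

The notes Gb, C, Eb, A stack in thirds as A–C–Eb–Gb — an A diminished seventh chord. The bass Gb is the seventh, so this is third inversion: figured 4/2.

4/2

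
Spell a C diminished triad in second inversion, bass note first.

The chord tones are C–Eb–Gb. With the fifth (Gb) lowest for second inversion: Gb, C, Eb.

Gb, C, Eb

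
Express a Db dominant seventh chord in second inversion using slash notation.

Db7/Ab

Second inversion of Db dominant seventh has the fifth (Ab) in the bass. As a slash chord: Db7/Ab.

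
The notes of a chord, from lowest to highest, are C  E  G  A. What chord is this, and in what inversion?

A minor seventh, first inversion

Reducing to letter names: C, E, G, A. These stack in thirds as A–C–E–G — an A minor seventh chord.
C is the third of A minor seventh; third in the bass means first inversion (figured bass 6/5).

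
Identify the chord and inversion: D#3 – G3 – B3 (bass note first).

Reducing to letter names: D#, G, B. These stack in thirds as G–B–D# — a G augmented triad.
D# is the fifth of G augmented; fifth in the bass means second inversion (figured bass 6/4).

G augmented, second inversion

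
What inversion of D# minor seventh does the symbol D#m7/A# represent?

D#m7/A# means D# minor seventh with A# in the bass. A# is the fifth of D# minor seventh (D#–F#–A#–C#), so this is second inversion.

second inversion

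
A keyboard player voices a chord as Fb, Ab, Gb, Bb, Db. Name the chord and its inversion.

Gb dominant ninth, third inversion

The pitch classes Fb, Ab, Gb, Bb, Db arrange in thirds as Gb–Bb–Db–Fb–Ab: a Gb dominant ninth chord.
Fb is the seventh of Gb dominant ninth; seventh in the bass means third inversion.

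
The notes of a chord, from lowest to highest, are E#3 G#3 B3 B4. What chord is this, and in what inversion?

The pitch classes E#, G#, B arrange in thirds as E#–G#–B: an E# diminished triad.
E# is the root of E# diminished; root in the bass means root position (figured bass 5/3).

E# diminished, root position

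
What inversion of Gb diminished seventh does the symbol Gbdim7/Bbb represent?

first inversion

Gbdim7/Bbb means Gb diminished seventh with Bbb in the bass. Bbb is the third of Gb diminished seventh (Gb–Bbb–Dbb–Fbb), so this is first inversion.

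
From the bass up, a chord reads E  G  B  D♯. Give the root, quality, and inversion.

E minor-major seventh, root position

The distinct note names are E, G, B, D#. Stacked in thirds they read E–G–B–D#, which is a minor-major seventh chord on E.
E is the root of E minor-major seventh; root in the bass means root position (figured bass 7).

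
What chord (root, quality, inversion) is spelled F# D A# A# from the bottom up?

Reducing to letter names: F#, D, A#. These stack in thirds as D–F#–A# — a D augmented triad.
F# is the third of D augmented; third in the bass means first inversion (figured bass 6).

D augmented, first inversion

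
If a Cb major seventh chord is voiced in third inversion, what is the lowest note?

Cb major seventh is Cb–Eb–Gb–Bb. Third inversion places the seventh in the bass: Bb.

Bb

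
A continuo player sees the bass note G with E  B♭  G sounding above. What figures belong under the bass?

The notes G, E, Bb stack in thirds as E–G–Bb — an E diminished triad. The bass G is the third, so this is first inversion: figured 6.

6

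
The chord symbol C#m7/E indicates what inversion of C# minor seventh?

C#m7/E means C# minor seventh with E in the bass. E is the third of C# minor seventh (C#–E–G#–B), so this is first inversion.

first inversion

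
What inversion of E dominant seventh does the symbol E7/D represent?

third inversion

E7/D means E dominant seventh with D in the bass. D is the seventh of E dominant seventh (E–G#–B–D), so this is third inversion.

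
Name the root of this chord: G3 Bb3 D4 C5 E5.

C

G, Bb, D, C, E are the tones of a C dominant ninth chord (C–E–G–Bb–D), making C the root.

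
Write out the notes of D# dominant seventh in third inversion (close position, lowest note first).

Spelling D# dominant seventh: D#–F##–A#–C#. In third inversion the seventh is bass, giving C#, D#, F##, A# from the bottom.

C#, D#, F##, A#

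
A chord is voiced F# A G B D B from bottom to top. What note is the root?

Reordering F#, A, G, B, D into stacked thirds gives G–B–D–F#–A; the bottom of that stack, G, is the root.

G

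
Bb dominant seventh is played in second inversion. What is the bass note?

F

In second inversion the fifth is lowest. For Bb dominant seventh (Bb–D–F–Ab) that is F.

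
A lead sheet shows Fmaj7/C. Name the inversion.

Fmaj7/C means F major seventh with C in the bass. C is the fifth of F major seventh (F–A–C–E), so this is second inversion.

second inversion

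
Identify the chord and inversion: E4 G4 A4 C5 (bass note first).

Reducing to letter names: E, G, A, C. These stack in thirds as A–C–E–G — an A minor seventh chord.
The lowest note is E, the fifth of the chord, so this is second inversion (figured bass 4/3).

A minor seventh, second inversion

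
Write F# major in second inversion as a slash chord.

Second inversion of F# major has the fifth (C#) in the bass. As a slash chord: F#/C#.

F#/C#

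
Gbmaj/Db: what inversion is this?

Gbmaj/Db means Gb major with Db in the bass. Db is the fifth of Gb major (Gb–Bb–Db), so this is second inversion.

second inversion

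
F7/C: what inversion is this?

second inversion

F7/C means F dominant seventh with C in the bass. C is the fifth of F dominant seventh (F–A–C–Eb), so this is second inversion.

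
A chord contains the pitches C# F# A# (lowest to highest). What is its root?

F#

The distinct letter names are C#, F#, A#. Arranged as a stack of thirds they read F#–A#–C#, so F# is the root (an F# major triad).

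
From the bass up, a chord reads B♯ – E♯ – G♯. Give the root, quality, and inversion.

E# minor, second inversion

The pitch classes B#, E#, G# arrange in thirds as E#–G#–B#: an E# minor triad.
The lowest note is B#, the fifth of the chord, so this is second inversion (figured bass 6/4).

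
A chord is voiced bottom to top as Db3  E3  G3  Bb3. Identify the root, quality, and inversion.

The pitch classes Db, E, G, Bb arrange in thirds as E–G–Bb–Db: an E diminished seventh chord.
The lowest note is Db, the seventh of the chord, so this is third inversion (figured bass 4/2).

E diminished seventh, third inversion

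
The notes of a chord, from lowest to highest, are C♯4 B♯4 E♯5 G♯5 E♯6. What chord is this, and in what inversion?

The distinct note names are C#, B#, E#, G#. Stacked in thirds they read C#–E#–G#–B#, which is a major seventh chord on C#.
With the root (C#) in the bass, the chord is in root position (figured bass 7).

C# major seventh, root position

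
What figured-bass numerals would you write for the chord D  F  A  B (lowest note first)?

6/5

The notes D, F, A, B stack in thirds as B–D–F–A — a B half-diminished seventh chord. The bass D is the third, so this is first inversion: figured 6/5.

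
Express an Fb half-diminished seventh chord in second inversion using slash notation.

Fbø7/Cbb

Second inversion of Fb half-diminished seventh has the fifth (Cbb) in the bass. As a slash chord: Fbø7/Cbb.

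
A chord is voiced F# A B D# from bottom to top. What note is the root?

B

Reordering F#, A, B, D# into stacked thirds gives B–D#–F#–A; the bottom of that stack, B, is the root.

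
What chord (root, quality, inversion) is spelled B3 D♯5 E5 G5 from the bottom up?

Reducing to letter names: B, D#, E, G. These stack in thirds as E–G–B–D# — an E minor-major seventh chord.
With the fifth (B) in the bass, the chord is in second inversion (figured bass 4/3).

E minor-major seventh, second inversion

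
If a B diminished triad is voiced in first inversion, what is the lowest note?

B diminished is B–D–F. First inversion places the third in the bass: D.

D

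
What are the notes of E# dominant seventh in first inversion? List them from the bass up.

G##, B#, D#, E#

Spelling E# dominant seventh: E#–G##–B#–D#. In first inversion the third is bass, giving G##, B#, D#, E# from the bottom.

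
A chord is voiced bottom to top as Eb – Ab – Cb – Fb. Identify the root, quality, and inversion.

Reducing to letter names: Eb, Ab, Cb, Fb. These stack in thirds as Fb–Ab–Cb–Eb — an Fb major seventh chord.
Eb is the seventh of Fb major seventh; seventh in the bass means third inversion (figured bass 4/2).

Fb major seventh, third inversion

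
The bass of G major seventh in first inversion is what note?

B

The third of G major seventh (G–B–D–F#) is B; that is the bass in first inversion.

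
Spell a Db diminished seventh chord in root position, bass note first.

Spelling Db diminished seventh: Db–Fb–Abb–Cbb. In root position the root is bass, giving Db, Fb, Abb, Cbb from the bottom.

Db, Fb, Abb, Cbb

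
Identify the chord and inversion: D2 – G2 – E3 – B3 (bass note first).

E minor seventh, third inversion

The distinct note names are D, G, E, B. Stacked in thirds they read E–G–B–D, which is a minor seventh chord on E.
With the seventh (D) in the bass, the chord is in third inversion (figured bass 4/2).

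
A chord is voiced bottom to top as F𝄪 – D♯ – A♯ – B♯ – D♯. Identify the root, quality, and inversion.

B# minor seventh, second inversion

Reducing to letter names: F##, D#, A#, B#. These stack in thirds as B#–D#–F##–A# — a B# minor seventh chord.
F## is the fifth of B# minor seventh; fifth in the bass means second inversion (figured bass 4/3).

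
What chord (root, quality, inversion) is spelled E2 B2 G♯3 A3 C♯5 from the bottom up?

A major ninth, second inversion

The pitch classes E, B, G#, A, C# arrange in thirds as A–C#–E–G#–B: an A major ninth chord.
The lowest note is E, the fifth of the chord, so this is second inversion.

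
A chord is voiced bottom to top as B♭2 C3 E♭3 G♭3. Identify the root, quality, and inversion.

The distinct note names are Bb, C, Eb, Gb. Stacked in thirds they read C–Eb–Gb–Bb, which is a half-diminished seventh chord on C.
With the seventh (Bb) in the bass, the chord is in third inversion (figured bass 4/2).

C half-diminished seventh, third inversion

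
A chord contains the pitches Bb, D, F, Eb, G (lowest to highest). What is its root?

Reordering Bb, D, F, Eb, G into stacked thirds gives Eb–G–Bb–D–F; the bottom of that stack, Eb, is the root.

Eb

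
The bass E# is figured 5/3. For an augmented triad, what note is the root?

The figures 5/3 mean the root of the chord is in the bass. If E# is the root of an augmented triad, the root is E# (chord tones E#–G##–B##).

E#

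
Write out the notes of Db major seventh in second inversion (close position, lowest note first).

Db major seventh is Db–F–Ab–C. Second inversion puts the fifth (Ab) in the bass, with the remaining tones above: Ab, C, Db, F.

Ab, C, Db, F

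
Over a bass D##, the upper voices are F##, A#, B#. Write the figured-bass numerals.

6/5

The notes D##, F##, A#, B# stack in thirds as B#–D##–F##–A# — a B# dominant seventh chord. The bass D## is the third, so this is first inversion: figured 6/5.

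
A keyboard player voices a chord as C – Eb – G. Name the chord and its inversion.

C minor, root position

Reducing to letter names: C, Eb, G. These stack in thirds as C–Eb–G — a C minor triad.
C is the root of C minor; root in the bass means root position (figured bass 5/3).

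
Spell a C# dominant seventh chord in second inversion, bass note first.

G#, B, C#, E#

Spelling C# dominant seventh: C#–E#–G#–B. In second inversion the fifth is bass, giving G#, B, C#, E# from the bottom.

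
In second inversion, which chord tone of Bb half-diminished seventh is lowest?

The fifth of Bb half-diminished seventh (Bb–Db–Fb–Ab) is Fb; that is the bass in second inversion.

Fb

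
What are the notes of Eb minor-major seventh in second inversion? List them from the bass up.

Bb, D, Eb, Gb

Eb minor-major seventh is Eb–Gb–Bb–D. Second inversion puts the fifth (Bb) in the bass, with the remaining tones above: Bb, D, Eb, Gb.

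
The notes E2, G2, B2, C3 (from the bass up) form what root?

C

E, G, B, C are the tones of a C major seventh chord (C–E–G–B), making C the root.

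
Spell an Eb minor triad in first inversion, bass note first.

Eb minor is Eb–Gb–Bb. First inversion puts the third (Gb) in the bass, with the remaining tones above: Gb, Bb, Eb.

Gb, Bb, Eb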